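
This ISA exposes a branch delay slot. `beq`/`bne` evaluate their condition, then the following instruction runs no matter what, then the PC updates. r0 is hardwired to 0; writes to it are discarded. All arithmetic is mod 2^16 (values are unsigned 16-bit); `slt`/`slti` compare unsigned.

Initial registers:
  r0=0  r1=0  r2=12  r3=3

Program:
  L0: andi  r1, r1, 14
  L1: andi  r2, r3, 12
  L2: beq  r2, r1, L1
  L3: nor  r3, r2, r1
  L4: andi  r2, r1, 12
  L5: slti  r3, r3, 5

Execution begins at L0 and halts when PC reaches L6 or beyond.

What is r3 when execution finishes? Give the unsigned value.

0

[0] andi  r1, r1, 14  →  {r0:0, r1:0, r2:12, r3:3}
[1] andi  r2, r3, 12  →  {r0:0, r1:0, r2:0, r3:3}
[2] beq  r2, r1, L1  →  {r0:0, r1:0, r2:0, r3:3}  ⟨branch taken⟩
[3] nor  r3, r2, r1  →  {r0:0, r1:0, r2:0, r3:65535}
[1] andi  r2, r3, 12  →  {r0:0, r1:0, r2:12, r3:65535}
[2] beq  r2, r1, L1  →  {r0:0, r1:0, r2:12, r3:65535}  ⟨branch fallthrough⟩
[3] nor  r3, r2, r1  →  {r0:0, r1:0, r2:12, r3:65523}
[4] andi  r2, r1, 12  →  {r0:0, r1:0, r2:0, r3:65523}
[5] slti  r3, r3, 5  →  {r0:0, r1:0, r2:0, r3:0}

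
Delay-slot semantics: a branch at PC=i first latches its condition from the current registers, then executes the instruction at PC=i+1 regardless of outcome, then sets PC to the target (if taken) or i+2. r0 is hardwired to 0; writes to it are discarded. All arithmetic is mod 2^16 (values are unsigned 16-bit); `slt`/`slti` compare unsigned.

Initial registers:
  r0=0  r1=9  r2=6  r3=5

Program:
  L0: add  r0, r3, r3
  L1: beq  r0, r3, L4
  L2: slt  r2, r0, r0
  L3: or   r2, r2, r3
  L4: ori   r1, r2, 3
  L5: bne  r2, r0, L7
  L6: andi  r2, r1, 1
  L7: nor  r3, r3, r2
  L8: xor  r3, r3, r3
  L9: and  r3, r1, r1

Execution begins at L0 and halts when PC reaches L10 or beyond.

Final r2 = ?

1

  step pc=0: add  r0, r3, r3  regs=(0,9,6,5)
  step pc=1: beq  r0, r3, L4  cond=F  regs=(0,9,6,5)
  step pc=2: slt  r2, r0, r0  regs=(0,9,0,5)
  step pc=3: or   r2, r2, r3  regs=(0,9,5,5)
  step pc=4: ori   r1, r2, 3  regs=(0,7,5,5)
  step pc=5: bne  r2, r0, L7  cond=T  regs=(0,7,5,5)
  step pc=6: andi  r2, r1, 1  regs=(0,7,1,5)
  step pc=7: nor  r3, r3, r2  regs=(0,7,1,65530)
  step pc=8: xor  r3, r3, r3  regs=(0,7,1,0)
  step pc=9: and  r3, r1, r1  regs=(0,7,1,7)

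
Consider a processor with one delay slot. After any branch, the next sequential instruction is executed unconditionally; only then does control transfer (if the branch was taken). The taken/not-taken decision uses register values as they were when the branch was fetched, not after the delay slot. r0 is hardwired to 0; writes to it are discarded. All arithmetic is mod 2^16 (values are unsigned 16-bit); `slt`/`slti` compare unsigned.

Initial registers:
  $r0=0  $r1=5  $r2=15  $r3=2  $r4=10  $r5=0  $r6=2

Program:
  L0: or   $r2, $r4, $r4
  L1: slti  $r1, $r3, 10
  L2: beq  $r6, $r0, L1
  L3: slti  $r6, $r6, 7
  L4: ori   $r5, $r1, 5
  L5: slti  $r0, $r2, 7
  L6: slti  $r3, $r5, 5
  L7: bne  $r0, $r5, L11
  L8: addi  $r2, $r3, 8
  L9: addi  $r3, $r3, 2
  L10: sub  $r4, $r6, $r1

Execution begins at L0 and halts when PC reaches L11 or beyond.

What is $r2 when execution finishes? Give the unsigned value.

#0 or   $r2, $r4, $r4 ; 0/5/10/2/10/0/2
#1 slti  $r1, $r3, 10 ; 0/1/10/2/10/0/2
#2 beq  $r6, $r0, L1 ; 0/1/10/2/10/0/2 ; →fallthru
#3 slti  $r6, $r6, 7 ; 0/1/10/2/10/0/1
#4 ori   $r5, $r1, 5 ; 0/1/10/2/10/5/1
#5 slti  $r0, $r2, 7 ; 0/1/10/2/10/5/1
#6 slti  $r3, $r5, 5 ; 0/1/10/0/10/5/1
#7 bne  $r0, $r5, L11 ; 0/1/10/0/10/5/1 ; →target
#8 addi  $r2, $r3, 8 ; 0/1/8/0/10/5/1

8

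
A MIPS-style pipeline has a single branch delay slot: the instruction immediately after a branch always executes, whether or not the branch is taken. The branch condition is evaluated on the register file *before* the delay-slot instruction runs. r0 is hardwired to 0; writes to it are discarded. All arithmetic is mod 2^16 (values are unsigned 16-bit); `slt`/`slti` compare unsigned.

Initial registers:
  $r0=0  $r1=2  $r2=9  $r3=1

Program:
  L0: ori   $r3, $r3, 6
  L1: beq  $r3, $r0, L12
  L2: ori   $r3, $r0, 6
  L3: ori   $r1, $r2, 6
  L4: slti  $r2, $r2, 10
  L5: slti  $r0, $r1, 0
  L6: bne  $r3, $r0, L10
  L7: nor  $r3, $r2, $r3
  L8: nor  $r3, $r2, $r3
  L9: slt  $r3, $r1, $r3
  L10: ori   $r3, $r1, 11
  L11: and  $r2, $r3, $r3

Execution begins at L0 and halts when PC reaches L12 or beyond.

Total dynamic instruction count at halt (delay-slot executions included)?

10

PC=0  ori   $r3, $r3, 6      | $r0=0 $r1=2 $r2=9 $r3=7
PC=1  beq  $r3, $r0, L12     | $r0=0 $r1=2 $r2=9 $r3=7  [not taken]
PC=2  ori   $r3, $r0, 6      | $r0=0 $r1=2 $r2=9 $r3=6
PC=3  ori   $r1, $r2, 6      | $r0=0 $r1=15 $r2=9 $r3=6
PC=4  slti  $r2, $r2, 10     | $r0=0 $r1=15 $r2=1 $r3=6
PC=5  slti  $r0, $r1, 0      | $r0=0 $r1=15 $r2=1 $r3=6
PC=6  bne  $r3, $r0, L10     | $r0=0 $r1=15 $r2=1 $r3=6  [TAKEN]
PC=7  nor  $r3, $r2, $r3     | $r0=0 $r1=15 $r2=1 $r3=65528
PC=10 ori   $r3, $r1, 11     | $r0=0 $r1=15 $r2=1 $r3=15
PC=11 and  $r2, $r3, $r3     | $r0=0 $r1=15 $r2=15 $r3=15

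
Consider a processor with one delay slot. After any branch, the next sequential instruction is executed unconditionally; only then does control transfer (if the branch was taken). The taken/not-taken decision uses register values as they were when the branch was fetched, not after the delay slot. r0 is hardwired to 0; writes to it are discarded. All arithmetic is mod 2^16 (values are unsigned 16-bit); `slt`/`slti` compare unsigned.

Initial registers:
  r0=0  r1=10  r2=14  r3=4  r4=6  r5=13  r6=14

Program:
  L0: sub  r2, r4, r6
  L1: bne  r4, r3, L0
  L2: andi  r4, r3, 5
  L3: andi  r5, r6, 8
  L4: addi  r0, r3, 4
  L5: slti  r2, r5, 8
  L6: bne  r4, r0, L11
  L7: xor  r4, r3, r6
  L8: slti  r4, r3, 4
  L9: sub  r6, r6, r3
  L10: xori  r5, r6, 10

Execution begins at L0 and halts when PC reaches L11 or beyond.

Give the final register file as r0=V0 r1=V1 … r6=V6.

#0 sub  r2, r4, r6 ; 0/10/65528/4/6/13/14
#1 bne  r4, r3, L0 ; 0/10/65528/4/6/13/14 ; →target
#2 andi  r4, r3, 5 ; 0/10/65528/4/4/13/14
#0 sub  r2, r4, r6 ; 0/10/65526/4/4/13/14
#1 bne  r4, r3, L0 ; 0/10/65526/4/4/13/14 ; →fallthru
#2 andi  r4, r3, 5 ; 0/10/65526/4/4/13/14
#3 andi  r5, r6, 8 ; 0/10/65526/4/4/8/14
#4 addi  r0, r3, 4 ; 0/10/65526/4/4/8/14
#5 slti  r2, r5, 8 ; 0/10/0/4/4/8/14
#6 bne  r4, r0, L11 ; 0/10/0/4/4/8/14 ; →target
#7 xor  r4, r3, r6 ; 0/10/0/4/10/8/14

r0=0 r1=10 r2=0 r3=4 r4=10 r5=8 r6=14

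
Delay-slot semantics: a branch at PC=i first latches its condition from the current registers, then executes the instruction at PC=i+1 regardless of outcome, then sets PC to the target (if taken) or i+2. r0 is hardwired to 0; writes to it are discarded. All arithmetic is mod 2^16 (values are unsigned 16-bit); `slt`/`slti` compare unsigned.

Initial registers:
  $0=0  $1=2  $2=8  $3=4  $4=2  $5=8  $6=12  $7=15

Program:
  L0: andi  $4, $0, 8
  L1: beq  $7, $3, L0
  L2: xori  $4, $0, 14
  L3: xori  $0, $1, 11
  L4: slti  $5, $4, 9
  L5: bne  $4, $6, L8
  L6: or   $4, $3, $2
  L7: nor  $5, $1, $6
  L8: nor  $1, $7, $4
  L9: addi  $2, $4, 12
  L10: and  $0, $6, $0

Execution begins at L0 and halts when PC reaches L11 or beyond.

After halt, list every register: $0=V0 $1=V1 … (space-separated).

  step pc=0: andi  $4, $0, 8  regs=(0,2,8,4,0,8,12,15)
  step pc=1: beq  $7, $3, L0  cond=F  regs=(0,2,8,4,0,8,12,15)
  step pc=2: xori  $4, $0, 14  regs=(0,2,8,4,14,8,12,15)
  step pc=3: xori  $0, $1, 11  regs=(0,2,8,4,14,8,12,15)
  step pc=4: slti  $5, $4, 9  regs=(0,2,8,4,14,0,12,15)
  step pc=5: bne  $4, $6, L8  cond=T  regs=(0,2,8,4,14,0,12,15)
  step pc=6: or   $4, $3, $2  regs=(0,2,8,4,12,0,12,15)
  step pc=8: nor  $1, $7, $4  regs=(0,65520,8,4,12,0,12,15)
  step pc=9: addi  $2, $4, 12  regs=(0,65520,24,4,12,0,12,15)
  step pc=10: and  $0, $6, $0  regs=(0,65520,24,4,12,0,12,15)

$0=0 $1=65520 $2=24 $3=4 $4=12 $5=0 $6=12 $7=15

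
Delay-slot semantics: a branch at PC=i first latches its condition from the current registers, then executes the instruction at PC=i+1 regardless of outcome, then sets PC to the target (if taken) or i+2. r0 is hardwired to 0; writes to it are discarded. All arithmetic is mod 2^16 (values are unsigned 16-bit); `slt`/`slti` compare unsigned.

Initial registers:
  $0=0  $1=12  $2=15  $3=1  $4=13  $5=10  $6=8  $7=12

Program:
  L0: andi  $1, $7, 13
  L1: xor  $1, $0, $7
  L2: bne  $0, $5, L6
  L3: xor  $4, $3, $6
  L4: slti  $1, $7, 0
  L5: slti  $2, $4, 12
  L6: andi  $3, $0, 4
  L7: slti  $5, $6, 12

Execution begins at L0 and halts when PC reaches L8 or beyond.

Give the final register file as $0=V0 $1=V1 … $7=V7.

[0] andi  $1, $7, 13  →  {$0:0, $1:12, $2:15, $3:1, $4:13, $5:10, $6:8, $7:12}
[1] xor  $1, $0, $7  →  {$0:0, $1:12, $2:15, $3:1, $4:13, $5:10, $6:8, $7:12}
[2] bne  $0, $5, L6  →  {$0:0, $1:12, $2:15, $3:1, $4:13, $5:10, $6:8, $7:12}  ⟨branch taken⟩
[3] xor  $4, $3, $6  →  {$0:0, $1:12, $2:15, $3:1, $4:9, $5:10, $6:8, $7:12}
[6] andi  $3, $0, 4  →  {$0:0, $1:12, $2:15, $3:0, $4:9, $5:10, $6:8, $7:12}
[7] slti  $5, $6, 12  →  {$0:0, $1:12, $2:15, $3:0, $4:9, $5:1, $6:8, $7:12}

$0=0 $1=12 $2=15 $3=0 $4=9 $5=1 $6=8 $7=12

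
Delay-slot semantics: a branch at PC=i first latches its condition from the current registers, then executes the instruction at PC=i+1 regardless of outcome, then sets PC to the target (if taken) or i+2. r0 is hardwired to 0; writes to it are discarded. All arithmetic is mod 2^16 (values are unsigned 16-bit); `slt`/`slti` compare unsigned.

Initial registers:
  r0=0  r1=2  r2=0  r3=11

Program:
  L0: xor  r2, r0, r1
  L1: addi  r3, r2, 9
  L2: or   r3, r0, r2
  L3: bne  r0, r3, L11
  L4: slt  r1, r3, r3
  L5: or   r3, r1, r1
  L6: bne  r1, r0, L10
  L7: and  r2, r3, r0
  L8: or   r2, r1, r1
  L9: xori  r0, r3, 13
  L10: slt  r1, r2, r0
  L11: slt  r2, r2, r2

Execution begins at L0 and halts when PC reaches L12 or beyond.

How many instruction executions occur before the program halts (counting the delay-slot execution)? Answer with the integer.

  step pc=0: xor  r2, r0, r1  regs=(0,2,2,11)
  step pc=1: addi  r3, r2, 9  regs=(0,2,2,11)
  step pc=2: or   r3, r0, r2  regs=(0,2,2,2)
  step pc=3: bne  r0, r3, L11  cond=T  regs=(0,2,2,2)
  step pc=4: slt  r1, r3, r3  regs=(0,0,2,2)
  step pc=11: slt  r2, r2, r2  regs=(0,0,0,2)

6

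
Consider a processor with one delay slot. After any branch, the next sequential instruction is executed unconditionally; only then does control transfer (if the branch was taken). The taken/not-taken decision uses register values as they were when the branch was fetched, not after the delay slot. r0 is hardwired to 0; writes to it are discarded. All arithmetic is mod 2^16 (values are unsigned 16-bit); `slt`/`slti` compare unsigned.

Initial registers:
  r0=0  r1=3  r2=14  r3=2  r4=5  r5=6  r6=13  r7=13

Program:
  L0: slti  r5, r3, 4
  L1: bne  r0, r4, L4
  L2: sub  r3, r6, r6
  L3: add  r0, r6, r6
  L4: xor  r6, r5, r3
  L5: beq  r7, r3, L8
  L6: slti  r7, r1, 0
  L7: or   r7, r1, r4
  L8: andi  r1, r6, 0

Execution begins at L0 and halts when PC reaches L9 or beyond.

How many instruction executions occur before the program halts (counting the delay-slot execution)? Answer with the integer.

#0 slti  r5, r3, 4 ; 0/3/14/2/5/1/13/13
#1 bne  r0, r4, L4 ; 0/3/14/2/5/1/13/13 ; →target
#2 sub  r3, r6, r6 ; 0/3/14/0/5/1/13/13
#4 xor  r6, r5, r3 ; 0/3/14/0/5/1/1/13
#5 beq  r7, r3, L8 ; 0/3/14/0/5/1/1/13 ; →fallthru
#6 slti  r7, r1, 0 ; 0/3/14/0/5/1/1/0
#7 or   r7, r1, r4 ; 0/3/14/0/5/1/1/7
#8 andi  r1, r6, 0 ; 0/0/14/0/5/1/1/7

8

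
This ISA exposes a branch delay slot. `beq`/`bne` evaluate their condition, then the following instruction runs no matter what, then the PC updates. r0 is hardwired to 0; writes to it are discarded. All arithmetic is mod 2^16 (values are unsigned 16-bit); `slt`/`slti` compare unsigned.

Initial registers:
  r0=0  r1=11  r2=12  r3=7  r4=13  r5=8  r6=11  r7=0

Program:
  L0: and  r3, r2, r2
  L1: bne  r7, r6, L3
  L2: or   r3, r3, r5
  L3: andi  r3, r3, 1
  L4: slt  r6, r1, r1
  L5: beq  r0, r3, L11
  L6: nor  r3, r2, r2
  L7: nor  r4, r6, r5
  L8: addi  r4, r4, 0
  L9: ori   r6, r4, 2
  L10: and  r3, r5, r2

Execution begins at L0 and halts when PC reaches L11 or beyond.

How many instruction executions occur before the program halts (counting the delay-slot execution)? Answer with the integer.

[0] and  r3, r2, r2  →  {r0:0, r1:11, r2:12, r3:12, r4:13, r5:8, r6:11, r7:0}
[1] bne  r7, r6, L3  →  {r0:0, r1:11, r2:12, r3:12, r4:13, r5:8, r6:11, r7:0}  ⟨branch taken⟩
[2] or   r3, r3, r5  →  {r0:0, r1:11, r2:12, r3:12, r4:13, r5:8, r6:11, r7:0}
[3] andi  r3, r3, 1  →  {r0:0, r1:11, r2:12, r3:0, r4:13, r5:8, r6:11, r7:0}
[4] slt  r6, r1, r1  →  {r0:0, r1:11, r2:12, r3:0, r4:13, r5:8, r6:0, r7:0}
[5] beq  r0, r3, L11  →  {r0:0, r1:11, r2:12, r3:0, r4:13, r5:8, r6:0, r7:0}  ⟨branch taken⟩
[6] nor  r3, r2, r2  →  {r0:0, r1:11, r2:12, r3:65523, r4:13, r5:8, r6:0, r7:0}

7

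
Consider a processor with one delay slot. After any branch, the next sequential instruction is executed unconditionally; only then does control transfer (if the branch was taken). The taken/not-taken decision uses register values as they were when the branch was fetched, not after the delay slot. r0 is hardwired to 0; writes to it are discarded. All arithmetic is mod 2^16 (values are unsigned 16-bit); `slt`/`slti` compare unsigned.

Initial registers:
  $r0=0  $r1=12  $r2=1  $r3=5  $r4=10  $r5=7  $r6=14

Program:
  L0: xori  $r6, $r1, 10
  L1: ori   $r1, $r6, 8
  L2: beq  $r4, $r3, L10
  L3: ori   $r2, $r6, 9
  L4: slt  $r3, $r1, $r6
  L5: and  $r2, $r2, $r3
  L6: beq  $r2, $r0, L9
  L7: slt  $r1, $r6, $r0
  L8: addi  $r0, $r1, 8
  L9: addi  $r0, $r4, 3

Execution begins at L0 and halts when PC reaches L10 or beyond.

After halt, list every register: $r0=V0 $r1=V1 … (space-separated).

$r0=0 $r1=0 $r2=0 $r3=0 $r4=10 $r5=7 $r6=6

[0] xori  $r6, $r1, 10  →  {$r0:0, $r1:12, $r2:1, $r3:5, $r4:10, $r5:7, $r6:6}
[1] ori   $r1, $r6, 8  →  {$r0:0, $r1:14, $r2:1, $r3:5, $r4:10, $r5:7, $r6:6}
[2] beq  $r4, $r3, L10  →  {$r0:0, $r1:14, $r2:1, $r3:5, $r4:10, $r5:7, $r6:6}  ⟨branch fallthrough⟩
[3] ori   $r2, $r6, 9  →  {$r0:0, $r1:14, $r2:15, $r3:5, $r4:10, $r5:7, $r6:6}
[4] slt  $r3, $r1, $r6  →  {$r0:0, $r1:14, $r2:15, $r3:0, $r4:10, $r5:7, $r6:6}
[5] and  $r2, $r2, $r3  →  {$r0:0, $r1:14, $r2:0, $r3:0, $r4:10, $r5:7, $r6:6}
[6] beq  $r2, $r0, L9  →  {$r0:0, $r1:14, $r2:0, $r3:0, $r4:10, $r5:7, $r6:6}  ⟨branch taken⟩
[7] slt  $r1, $r6, $r0  →  {$r0:0, $r1:0, $r2:0, $r3:0, $r4:10, $r5:7, $r6:6}
[9] addi  $r0, $r4, 3  →  {$r0:0, $r1:0, $r2:0, $r3:0, $r4:10, $r5:7, $r6:6}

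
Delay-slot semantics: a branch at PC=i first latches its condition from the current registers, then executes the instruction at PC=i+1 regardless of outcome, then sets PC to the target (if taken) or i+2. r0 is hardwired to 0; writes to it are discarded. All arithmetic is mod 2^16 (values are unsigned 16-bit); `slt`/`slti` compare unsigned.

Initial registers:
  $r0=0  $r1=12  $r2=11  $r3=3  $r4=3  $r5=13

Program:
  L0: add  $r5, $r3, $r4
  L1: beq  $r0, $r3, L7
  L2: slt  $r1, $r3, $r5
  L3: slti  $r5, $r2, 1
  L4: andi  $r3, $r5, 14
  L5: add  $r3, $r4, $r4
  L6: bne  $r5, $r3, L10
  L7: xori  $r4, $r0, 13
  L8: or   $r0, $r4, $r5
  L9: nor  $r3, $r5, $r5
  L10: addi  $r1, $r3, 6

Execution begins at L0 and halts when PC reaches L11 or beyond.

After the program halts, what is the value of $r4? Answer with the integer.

13

PC=0  add  $r5, $r3, $r4     | $r0=0 $r1=12 $r2=11 $r3=3 $r4=3 $r5=6
PC=1  beq  $r0, $r3, L7      | $r0=0 $r1=12 $r2=11 $r3=3 $r4=3 $r5=6  [not taken]
PC=2  slt  $r1, $r3, $r5     | $r0=0 $r1=1 $r2=11 $r3=3 $r4=3 $r5=6
PC=3  slti  $r5, $r2, 1      | $r0=0 $r1=1 $r2=11 $r3=3 $r4=3 $r5=0
PC=4  andi  $r3, $r5, 14     | $r0=0 $r1=1 $r2=11 $r3=0 $r4=3 $r5=0
PC=5  add  $r3, $r4, $r4     | $r0=0 $r1=1 $r2=11 $r3=6 $r4=3 $r5=0
PC=6  bne  $r5, $r3, L10     | $r0=0 $r1=1 $r2=11 $r3=6 $r4=3 $r5=0  [TAKEN]
PC=7  xori  $r4, $r0, 13     | $r0=0 $r1=1 $r2=11 $r3=6 $r4=13 $r5=0
PC=10 addi  $r1, $r3, 6      | $r0=0 $r1=12 $r2=11 $r3=6 $r4=13 $r5=0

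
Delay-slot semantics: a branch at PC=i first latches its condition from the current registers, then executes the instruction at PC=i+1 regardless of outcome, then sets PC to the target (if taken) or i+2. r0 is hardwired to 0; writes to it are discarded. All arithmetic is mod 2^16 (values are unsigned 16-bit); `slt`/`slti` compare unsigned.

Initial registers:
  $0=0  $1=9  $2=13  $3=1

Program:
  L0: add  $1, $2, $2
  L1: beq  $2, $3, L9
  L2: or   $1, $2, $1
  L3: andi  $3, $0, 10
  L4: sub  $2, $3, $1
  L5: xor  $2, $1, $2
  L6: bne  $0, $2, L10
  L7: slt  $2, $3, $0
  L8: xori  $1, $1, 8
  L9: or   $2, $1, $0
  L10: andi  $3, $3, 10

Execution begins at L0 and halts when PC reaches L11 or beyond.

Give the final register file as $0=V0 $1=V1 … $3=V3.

  step pc=0: add  $1, $2, $2  regs=(0,26,13,1)
  step pc=1: beq  $2, $3, L9  cond=F  regs=(0,26,13,1)
  step pc=2: or   $1, $2, $1  regs=(0,31,13,1)
  step pc=3: andi  $3, $0, 10  regs=(0,31,13,0)
  step pc=4: sub  $2, $3, $1  regs=(0,31,65505,0)
  step pc=5: xor  $2, $1, $2  regs=(0,31,65534,0)
  step pc=6: bne  $0, $2, L10  cond=T  regs=(0,31,65534,0)
  step pc=7: slt  $2, $3, $0  regs=(0,31,0,0)
  step pc=10: andi  $3, $3, 10  regs=(0,31,0,0)

$0=0 $1=31 $2=0 $3=0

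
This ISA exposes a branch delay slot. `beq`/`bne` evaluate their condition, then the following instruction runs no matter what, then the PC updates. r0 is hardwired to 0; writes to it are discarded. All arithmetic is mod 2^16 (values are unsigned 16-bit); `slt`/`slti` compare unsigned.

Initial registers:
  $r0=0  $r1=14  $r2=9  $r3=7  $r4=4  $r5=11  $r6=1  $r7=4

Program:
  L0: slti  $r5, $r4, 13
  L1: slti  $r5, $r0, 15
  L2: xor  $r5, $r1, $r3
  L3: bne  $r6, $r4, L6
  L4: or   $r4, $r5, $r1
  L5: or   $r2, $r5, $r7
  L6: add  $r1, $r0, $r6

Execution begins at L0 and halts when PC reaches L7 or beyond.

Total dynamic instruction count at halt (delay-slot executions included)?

PC=0  slti  $r5, $r4, 13     | $r0=0 $r1=14 $r2=9 $r3=7 $r4=4 $r5=1 $r6=1 $r7=4
PC=1  slti  $r5, $r0, 15     | $r0=0 $r1=14 $r2=9 $r3=7 $r4=4 $r5=1 $r6=1 $r7=4
PC=2  xor  $r5, $r1, $r3     | $r0=0 $r1=14 $r2=9 $r3=7 $r4=4 $r5=9 $r6=1 $r7=4
PC=3  bne  $r6, $r4, L6      | $r0=0 $r1=14 $r2=9 $r3=7 $r4=4 $r5=9 $r6=1 $r7=4  [TAKEN]
PC=4  or   $r4, $r5, $r1     | $r0=0 $r1=14 $r2=9 $r3=7 $r4=15 $r5=9 $r6=1 $r7=4
PC=6  add  $r1, $r0, $r6     | $r0=0 $r1=1 $r2=9 $r3=7 $r4=15 $r5=9 $r6=1 $r7=4

6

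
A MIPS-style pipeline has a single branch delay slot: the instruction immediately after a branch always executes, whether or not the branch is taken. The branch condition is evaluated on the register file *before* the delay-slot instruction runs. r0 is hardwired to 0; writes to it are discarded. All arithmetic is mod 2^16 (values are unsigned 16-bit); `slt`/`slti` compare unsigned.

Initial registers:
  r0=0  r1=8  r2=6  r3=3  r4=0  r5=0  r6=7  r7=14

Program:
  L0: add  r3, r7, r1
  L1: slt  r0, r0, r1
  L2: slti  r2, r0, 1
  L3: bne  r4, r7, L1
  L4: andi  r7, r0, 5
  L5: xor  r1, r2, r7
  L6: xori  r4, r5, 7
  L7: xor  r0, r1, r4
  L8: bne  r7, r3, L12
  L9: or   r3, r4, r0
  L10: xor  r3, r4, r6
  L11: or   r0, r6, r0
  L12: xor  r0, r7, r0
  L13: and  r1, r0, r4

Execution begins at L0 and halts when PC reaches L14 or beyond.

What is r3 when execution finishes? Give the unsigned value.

PC=0  add  r3, r7, r1        | r0=0 r1=8 r2=6 r3=22 r4=0 r5=0 r6=7 r7=14
PC=1  slt  r0, r0, r1        | r0=0 r1=8 r2=6 r3=22 r4=0 r5=0 r6=7 r7=14
PC=2  slti  r2, r0, 1        | r0=0 r1=8 r2=1 r3=22 r4=0 r5=0 r6=7 r7=14
PC=3  bne  r4, r7, L1        | r0=0 r1=8 r2=1 r3=22 r4=0 r5=0 r6=7 r7=14  [TAKEN]
PC=4  andi  r7, r0, 5        | r0=0 r1=8 r2=1 r3=22 r4=0 r5=0 r6=7 r7=0
PC=1  slt  r0, r0, r1        | r0=0 r1=8 r2=1 r3=22 r4=0 r5=0 r6=7 r7=0
PC=2  slti  r2, r0, 1        | r0=0 r1=8 r2=1 r3=22 r4=0 r5=0 r6=7 r7=0
PC=3  bne  r4, r7, L1        | r0=0 r1=8 r2=1 r3=22 r4=0 r5=0 r6=7 r7=0  [not taken]
PC=4  andi  r7, r0, 5        | r0=0 r1=8 r2=1 r3=22 r4=0 r5=0 r6=7 r7=0
PC=5  xor  r1, r2, r7        | r0=0 r1=1 r2=1 r3=22 r4=0 r5=0 r6=7 r7=0
PC=6  xori  r4, r5, 7        | r0=0 r1=1 r2=1 r3=22 r4=7 r5=0 r6=7 r7=0
PC=7  xor  r0, r1, r4        | r0=0 r1=1 r2=1 r3=22 r4=7 r5=0 r6=7 r7=0
PC=8  bne  r7, r3, L12       | r0=0 r1=1 r2=1 r3=22 r4=7 r5=0 r6=7 r7=0  [TAKEN]
PC=9  or   r3, r4, r0        | r0=0 r1=1 r2=1 r3=7 r4=7 r5=0 r6=7 r7=0
PC=12 xor  r0, r7, r0        | r0=0 r1=1 r2=1 r3=7 r4=7 r5=0 r6=7 r7=0
PC=13 and  r1, r0, r4        | r0=0 r1=0 r2=1 r3=7 r4=7 r5=0 r6=7 r7=0

7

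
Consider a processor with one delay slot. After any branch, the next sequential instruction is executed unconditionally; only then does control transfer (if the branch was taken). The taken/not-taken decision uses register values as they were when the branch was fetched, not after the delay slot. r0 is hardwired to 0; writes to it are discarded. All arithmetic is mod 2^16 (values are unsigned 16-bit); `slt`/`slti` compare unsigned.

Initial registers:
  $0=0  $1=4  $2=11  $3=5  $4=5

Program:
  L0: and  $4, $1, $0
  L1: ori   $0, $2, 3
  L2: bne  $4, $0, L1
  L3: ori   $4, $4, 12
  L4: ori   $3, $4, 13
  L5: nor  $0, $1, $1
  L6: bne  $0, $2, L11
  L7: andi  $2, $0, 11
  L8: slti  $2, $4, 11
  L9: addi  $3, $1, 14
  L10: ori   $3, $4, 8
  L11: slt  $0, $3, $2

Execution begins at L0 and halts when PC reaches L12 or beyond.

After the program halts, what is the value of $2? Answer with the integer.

0

#0 and  $4, $1, $0 ; 0/4/11/5/0
#1 ori   $0, $2, 3 ; 0/4/11/5/0
#2 bne  $4, $0, L1 ; 0/4/11/5/0 ; →fallthru
#3 ori   $4, $4, 12 ; 0/4/11/5/12
#4 ori   $3, $4, 13 ; 0/4/11/13/12
#5 nor  $0, $1, $1 ; 0/4/11/13/12
#6 bne  $0, $2, L11 ; 0/4/11/13/12 ; →target
#7 andi  $2, $0, 11 ; 0/4/0/13/12
#11 slt  $0, $3, $2 ; 0/4/0/13/12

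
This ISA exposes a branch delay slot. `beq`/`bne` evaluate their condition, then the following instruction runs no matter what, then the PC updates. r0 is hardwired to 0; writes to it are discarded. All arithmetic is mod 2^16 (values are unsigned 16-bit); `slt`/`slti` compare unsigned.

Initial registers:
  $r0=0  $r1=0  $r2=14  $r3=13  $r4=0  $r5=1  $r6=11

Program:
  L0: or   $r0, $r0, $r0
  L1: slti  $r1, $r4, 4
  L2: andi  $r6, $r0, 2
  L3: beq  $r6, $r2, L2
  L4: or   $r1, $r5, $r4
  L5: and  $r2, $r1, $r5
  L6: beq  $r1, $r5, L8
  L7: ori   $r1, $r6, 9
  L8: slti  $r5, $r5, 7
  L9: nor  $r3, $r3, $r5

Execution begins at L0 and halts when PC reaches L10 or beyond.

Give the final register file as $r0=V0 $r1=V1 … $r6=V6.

PC=0  or   $r0, $r0, $r0     | $r0=0 $r1=0 $r2=14 $r3=13 $r4=0 $r5=1 $r6=11
PC=1  slti  $r1, $r4, 4      | $r0=0 $r1=1 $r2=14 $r3=13 $r4=0 $r5=1 $r6=11
PC=2  andi  $r6, $r0, 2      | $r0=0 $r1=1 $r2=14 $r3=13 $r4=0 $r5=1 $r6=0
PC=3  beq  $r6, $r2, L2      | $r0=0 $r1=1 $r2=14 $r3=13 $r4=0 $r5=1 $r6=0  [not taken]
PC=4  or   $r1, $r5, $r4     | $r0=0 $r1=1 $r2=14 $r3=13 $r4=0 $r5=1 $r6=0
PC=5  and  $r2, $r1, $r5     | $r0=0 $r1=1 $r2=1 $r3=13 $r4=0 $r5=1 $r6=0
PC=6  beq  $r1, $r5, L8      | $r0=0 $r1=1 $r2=1 $r3=13 $r4=0 $r5=1 $r6=0  [TAKEN]
PC=7  ori   $r1, $r6, 9      | $r0=0 $r1=9 $r2=1 $r3=13 $r4=0 $r5=1 $r6=0
PC=8  slti  $r5, $r5, 7      | $r0=0 $r1=9 $r2=1 $r3=13 $r4=0 $r5=1 $r6=0
PC=9  nor  $r3, $r3, $r5     | $r0=0 $r1=9 $r2=1 $r3=65522 $r4=0 $r5=1 $r6=0

$r0=0 $r1=9 $r2=1 $r3=65522 $r4=0 $r5=1 $r6=0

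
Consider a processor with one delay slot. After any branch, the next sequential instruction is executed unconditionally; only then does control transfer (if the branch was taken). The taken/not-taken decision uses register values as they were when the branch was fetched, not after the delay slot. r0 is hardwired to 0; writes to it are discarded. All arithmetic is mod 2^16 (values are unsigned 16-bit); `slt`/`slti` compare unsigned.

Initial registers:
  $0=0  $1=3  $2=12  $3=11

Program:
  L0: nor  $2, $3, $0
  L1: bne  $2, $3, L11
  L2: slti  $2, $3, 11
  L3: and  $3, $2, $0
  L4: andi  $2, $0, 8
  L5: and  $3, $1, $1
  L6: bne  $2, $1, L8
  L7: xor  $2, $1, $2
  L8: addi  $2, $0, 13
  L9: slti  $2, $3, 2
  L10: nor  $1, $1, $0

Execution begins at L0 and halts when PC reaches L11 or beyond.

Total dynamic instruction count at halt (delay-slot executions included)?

3

  step pc=0: nor  $2, $3, $0  regs=(0,3,65524,11)
  step pc=1: bne  $2, $3, L11  cond=T  regs=(0,3,65524,11)
  step pc=2: slti  $2, $3, 11  regs=(0,3,0,11)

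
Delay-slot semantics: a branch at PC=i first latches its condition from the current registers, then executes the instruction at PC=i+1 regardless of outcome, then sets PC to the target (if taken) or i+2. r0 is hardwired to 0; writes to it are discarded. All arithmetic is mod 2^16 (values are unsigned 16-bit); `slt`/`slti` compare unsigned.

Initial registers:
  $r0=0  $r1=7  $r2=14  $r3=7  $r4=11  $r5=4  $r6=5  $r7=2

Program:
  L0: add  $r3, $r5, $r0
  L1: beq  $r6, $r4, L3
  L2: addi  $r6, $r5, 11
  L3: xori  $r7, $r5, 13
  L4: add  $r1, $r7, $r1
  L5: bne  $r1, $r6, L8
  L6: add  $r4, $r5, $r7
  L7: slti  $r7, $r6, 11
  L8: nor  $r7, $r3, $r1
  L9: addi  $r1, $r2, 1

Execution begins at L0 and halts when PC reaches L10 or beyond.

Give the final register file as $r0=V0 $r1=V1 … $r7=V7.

$r0=0 $r1=15 $r2=14 $r3=4 $r4=13 $r5=4 $r6=15 $r7=65515

[0] add  $r3, $r5, $r0  →  {$r0:0, $r1:7, $r2:14, $r3:4, $r4:11, $r5:4, $r6:5, $r7:2}
[1] beq  $r6, $r4, L3  →  {$r0:0, $r1:7, $r2:14, $r3:4, $r4:11, $r5:4, $r6:5, $r7:2}  ⟨branch fallthrough⟩
[2] addi  $r6, $r5, 11  →  {$r0:0, $r1:7, $r2:14, $r3:4, $r4:11, $r5:4, $r6:15, $r7:2}
[3] xori  $r7, $r5, 13  →  {$r0:0, $r1:7, $r2:14, $r3:4, $r4:11, $r5:4, $r6:15, $r7:9}
[4] add  $r1, $r7, $r1  →  {$r0:0, $r1:16, $r2:14, $r3:4, $r4:11, $r5:4, $r6:15, $r7:9}
[5] bne  $r1, $r6, L8  →  {$r0:0, $r1:16, $r2:14, $r3:4, $r4:11, $r5:4, $r6:15, $r7:9}  ⟨branch taken⟩
[6] add  $r4, $r5, $r7  →  {$r0:0, $r1:16, $r2:14, $r3:4, $r4:13, $r5:4, $r6:15, $r7:9}
[8] nor  $r7, $r3, $r1  →  {$r0:0, $r1:16, $r2:14, $r3:4, $r4:13, $r5:4, $r6:15, $r7:65515}
[9] addi  $r1, $r2, 1  →  {$r0:0, $r1:15, $r2:14, $r3:4, $r4:13, $r5:4, $r6:15, $r7:65515}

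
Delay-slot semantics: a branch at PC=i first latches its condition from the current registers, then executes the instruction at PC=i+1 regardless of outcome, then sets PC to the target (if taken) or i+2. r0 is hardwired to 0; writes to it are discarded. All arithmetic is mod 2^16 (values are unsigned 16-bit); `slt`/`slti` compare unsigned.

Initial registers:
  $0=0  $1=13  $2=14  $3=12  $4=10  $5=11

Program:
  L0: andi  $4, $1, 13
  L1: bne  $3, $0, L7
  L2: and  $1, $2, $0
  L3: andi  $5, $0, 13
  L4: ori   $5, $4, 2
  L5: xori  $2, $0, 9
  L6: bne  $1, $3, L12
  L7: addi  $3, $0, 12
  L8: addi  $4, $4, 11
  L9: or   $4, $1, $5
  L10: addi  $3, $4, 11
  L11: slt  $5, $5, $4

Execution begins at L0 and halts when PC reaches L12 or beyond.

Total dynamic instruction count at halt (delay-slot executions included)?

  step pc=0: andi  $4, $1, 13  regs=(0,13,14,12,13,11)
  step pc=1: bne  $3, $0, L7  cond=T  regs=(0,13,14,12,13,11)
  step pc=2: and  $1, $2, $0  regs=(0,0,14,12,13,11)
  step pc=7: addi  $3, $0, 12  regs=(0,0,14,12,13,11)
  step pc=8: addi  $4, $4, 11  regs=(0,0,14,12,24,11)
  step pc=9: or   $4, $1, $5  regs=(0,0,14,12,11,11)
  step pc=10: addi  $3, $4, 11  regs=(0,0,14,22,11,11)
  step pc=11: slt  $5, $5, $4  regs=(0,0,14,22,11,0)

8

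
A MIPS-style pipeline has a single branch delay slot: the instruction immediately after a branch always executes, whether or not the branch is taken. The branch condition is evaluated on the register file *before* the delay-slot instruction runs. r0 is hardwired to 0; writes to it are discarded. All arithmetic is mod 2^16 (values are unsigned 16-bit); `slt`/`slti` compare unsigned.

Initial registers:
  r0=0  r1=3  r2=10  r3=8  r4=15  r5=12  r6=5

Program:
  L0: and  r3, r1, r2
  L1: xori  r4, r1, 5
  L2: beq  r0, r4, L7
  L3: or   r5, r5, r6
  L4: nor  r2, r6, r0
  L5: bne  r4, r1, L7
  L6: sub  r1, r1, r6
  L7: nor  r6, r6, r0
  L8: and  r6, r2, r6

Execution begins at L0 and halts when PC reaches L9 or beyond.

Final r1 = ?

#0 and  r3, r1, r2 ; 0/3/10/2/15/12/5
#1 xori  r4, r1, 5 ; 0/3/10/2/6/12/5
#2 beq  r0, r4, L7 ; 0/3/10/2/6/12/5 ; →fallthru
#3 or   r5, r5, r6 ; 0/3/10/2/6/13/5
#4 nor  r2, r6, r0 ; 0/3/65530/2/6/13/5
#5 bne  r4, r1, L7 ; 0/3/65530/2/6/13/5 ; →target
#6 sub  r1, r1, r6 ; 0/65534/65530/2/6/13/5
#7 nor  r6, r6, r0 ; 0/65534/65530/2/6/13/65530
#8 and  r6, r2, r6 ; 0/65534/65530/2/6/13/65530

65534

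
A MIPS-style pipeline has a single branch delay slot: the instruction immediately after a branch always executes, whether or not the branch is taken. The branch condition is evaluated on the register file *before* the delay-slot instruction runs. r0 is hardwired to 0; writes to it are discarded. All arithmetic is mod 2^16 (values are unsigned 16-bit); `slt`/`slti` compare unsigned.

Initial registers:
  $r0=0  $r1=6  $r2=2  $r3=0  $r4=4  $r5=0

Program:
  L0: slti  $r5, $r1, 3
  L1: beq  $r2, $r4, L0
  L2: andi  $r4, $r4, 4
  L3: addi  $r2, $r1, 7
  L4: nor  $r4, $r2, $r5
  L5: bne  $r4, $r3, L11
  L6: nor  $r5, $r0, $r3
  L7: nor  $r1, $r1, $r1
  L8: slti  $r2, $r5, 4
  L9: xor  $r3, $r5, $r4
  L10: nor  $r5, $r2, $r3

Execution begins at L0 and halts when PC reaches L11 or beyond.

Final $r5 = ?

65535

[0] slti  $r5, $r1, 3  →  {$r0:0, $r1:6, $r2:2, $r3:0, $r4:4, $r5:0}
[1] beq  $r2, $r4, L0  →  {$r0:0, $r1:6, $r2:2, $r3:0, $r4:4, $r5:0}  ⟨branch fallthrough⟩
[2] andi  $r4, $r4, 4  →  {$r0:0, $r1:6, $r2:2, $r3:0, $r4:4, $r5:0}
[3] addi  $r2, $r1, 7  →  {$r0:0, $r1:6, $r2:13, $r3:0, $r4:4, $r5:0}
[4] nor  $r4, $r2, $r5  →  {$r0:0, $r1:6, $r2:13, $r3:0, $r4:65522, $r5:0}
[5] bne  $r4, $r3, L11  →  {$r0:0, $r1:6, $r2:13, $r3:0, $r4:65522, $r5:0}  ⟨branch taken⟩
[6] nor  $r5, $r0, $r3  →  {$r0:0, $r1:6, $r2:13, $r3:0, $r4:65522, $r5:65535}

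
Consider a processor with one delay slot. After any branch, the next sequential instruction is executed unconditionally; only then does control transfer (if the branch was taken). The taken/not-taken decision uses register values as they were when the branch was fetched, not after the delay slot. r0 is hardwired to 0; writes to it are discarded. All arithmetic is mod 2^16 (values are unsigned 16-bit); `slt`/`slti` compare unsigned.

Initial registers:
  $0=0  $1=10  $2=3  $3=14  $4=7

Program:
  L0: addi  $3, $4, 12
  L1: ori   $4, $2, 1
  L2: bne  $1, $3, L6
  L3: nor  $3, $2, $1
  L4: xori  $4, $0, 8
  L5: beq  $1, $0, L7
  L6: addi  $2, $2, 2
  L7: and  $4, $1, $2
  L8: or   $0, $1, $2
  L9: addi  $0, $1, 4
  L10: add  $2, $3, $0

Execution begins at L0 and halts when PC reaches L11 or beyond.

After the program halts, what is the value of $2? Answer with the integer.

65524

  step pc=0: addi  $3, $4, 12  regs=(0,10,3,19,7)
  step pc=1: ori   $4, $2, 1  regs=(0,10,3,19,3)
  step pc=2: bne  $1, $3, L6  cond=T  regs=(0,10,3,19,3)
  step pc=3: nor  $3, $2, $1  regs=(0,10,3,65524,3)
  step pc=6: addi  $2, $2, 2  regs=(0,10,5,65524,3)
  step pc=7: and  $4, $1, $2  regs=(0,10,5,65524,0)
  step pc=8: or   $0, $1, $2  regs=(0,10,5,65524,0)
  step pc=9: addi  $0, $1, 4  regs=(0,10,5,65524,0)
  step pc=10: add  $2, $3, $0  regs=(0,10,65524,65524,0)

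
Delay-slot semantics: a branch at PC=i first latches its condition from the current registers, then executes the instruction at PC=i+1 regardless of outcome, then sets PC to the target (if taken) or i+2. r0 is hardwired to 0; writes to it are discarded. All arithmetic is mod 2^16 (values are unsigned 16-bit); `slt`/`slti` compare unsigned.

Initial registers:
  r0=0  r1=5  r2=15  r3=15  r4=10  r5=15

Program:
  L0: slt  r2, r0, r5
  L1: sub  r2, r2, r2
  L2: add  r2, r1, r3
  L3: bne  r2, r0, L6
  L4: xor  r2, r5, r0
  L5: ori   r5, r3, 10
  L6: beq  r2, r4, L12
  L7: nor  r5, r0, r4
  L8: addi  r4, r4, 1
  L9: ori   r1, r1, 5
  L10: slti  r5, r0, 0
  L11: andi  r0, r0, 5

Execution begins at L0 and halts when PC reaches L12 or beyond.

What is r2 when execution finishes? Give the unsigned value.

[0] slt  r2, r0, r5  →  {r0:0, r1:5, r2:1, r3:15, r4:10, r5:15}
[1] sub  r2, r2, r2  →  {r0:0, r1:5, r2:0, r3:15, r4:10, r5:15}
[2] add  r2, r1, r3  →  {r0:0, r1:5, r2:20, r3:15, r4:10, r5:15}
[3] bne  r2, r0, L6  →  {r0:0, r1:5, r2:20, r3:15, r4:10, r5:15}  ⟨branch taken⟩
[4] xor  r2, r5, r0  →  {r0:0, r1:5, r2:15, r3:15, r4:10, r5:15}
[6] beq  r2, r4, L12  →  {r0:0, r1:5, r2:15, r3:15, r4:10, r5:15}  ⟨branch fallthrough⟩
[7] nor  r5, r0, r4  →  {r0:0, r1:5, r2:15, r3:15, r4:10, r5:65525}
[8] addi  r4, r4, 1  →  {r0:0, r1:5, r2:15, r3:15, r4:11, r5:65525}
[9] ori   r1, r1, 5  →  {r0:0, r1:5, r2:15, r3:15, r4:11, r5:65525}
[10] slti  r5, r0, 0  →  {r0:0, r1:5, r2:15, r3:15, r4:11, r5:0}
[11] andi  r0, r0, 5  →  {r0:0, r1:5, r2:15, r3:15, r4:11, r5:0}

15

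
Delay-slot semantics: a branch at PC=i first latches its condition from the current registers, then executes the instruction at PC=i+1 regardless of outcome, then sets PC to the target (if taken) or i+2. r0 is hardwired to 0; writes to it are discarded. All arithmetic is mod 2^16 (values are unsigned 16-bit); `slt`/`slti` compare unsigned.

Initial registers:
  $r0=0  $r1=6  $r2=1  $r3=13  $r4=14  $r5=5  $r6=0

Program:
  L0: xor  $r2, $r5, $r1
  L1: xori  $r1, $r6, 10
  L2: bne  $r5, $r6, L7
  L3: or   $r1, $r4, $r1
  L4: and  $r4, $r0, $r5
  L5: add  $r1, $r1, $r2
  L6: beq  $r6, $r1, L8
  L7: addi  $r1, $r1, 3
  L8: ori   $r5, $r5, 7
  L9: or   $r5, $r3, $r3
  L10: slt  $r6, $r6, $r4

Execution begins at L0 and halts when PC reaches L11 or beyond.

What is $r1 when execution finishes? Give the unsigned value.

#0 xor  $r2, $r5, $r1 ; 0/6/3/13/14/5/0
#1 xori  $r1, $r6, 10 ; 0/10/3/13/14/5/0
#2 bne  $r5, $r6, L7 ; 0/10/3/13/14/5/0 ; →target
#3 or   $r1, $r4, $r1 ; 0/14/3/13/14/5/0
#7 addi  $r1, $r1, 3 ; 0/17/3/13/14/5/0
#8 ori   $r5, $r5, 7 ; 0/17/3/13/14/7/0
#9 or   $r5, $r3, $r3 ; 0/17/3/13/14/13/0
#10 slt  $r6, $r6, $r4 ; 0/17/3/13/14/13/1

17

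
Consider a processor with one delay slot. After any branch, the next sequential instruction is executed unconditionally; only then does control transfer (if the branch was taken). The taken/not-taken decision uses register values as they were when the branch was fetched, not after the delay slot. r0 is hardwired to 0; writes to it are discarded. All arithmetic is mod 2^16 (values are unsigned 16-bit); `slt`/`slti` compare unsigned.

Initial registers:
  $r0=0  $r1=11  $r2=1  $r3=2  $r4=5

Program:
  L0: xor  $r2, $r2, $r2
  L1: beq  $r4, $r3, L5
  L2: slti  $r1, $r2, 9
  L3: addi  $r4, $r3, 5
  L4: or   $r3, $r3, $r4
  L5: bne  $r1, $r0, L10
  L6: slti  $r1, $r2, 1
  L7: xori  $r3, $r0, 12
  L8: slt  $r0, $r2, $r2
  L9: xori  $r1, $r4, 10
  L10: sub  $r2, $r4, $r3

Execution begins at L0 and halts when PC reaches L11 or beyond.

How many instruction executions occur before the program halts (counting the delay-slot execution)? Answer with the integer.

#0 xor  $r2, $r2, $r2 ; 0/11/0/2/5
#1 beq  $r4, $r3, L5 ; 0/11/0/2/5 ; →fallthru
#2 slti  $r1, $r2, 9 ; 0/1/0/2/5
#3 addi  $r4, $r3, 5 ; 0/1/0/2/7
#4 or   $r3, $r3, $r4 ; 0/1/0/7/7
#5 bne  $r1, $r0, L10 ; 0/1/0/7/7 ; →target
#6 slti  $r1, $r2, 1 ; 0/1/0/7/7
#10 sub  $r2, $r4, $r3 ; 0/1/0/7/7

8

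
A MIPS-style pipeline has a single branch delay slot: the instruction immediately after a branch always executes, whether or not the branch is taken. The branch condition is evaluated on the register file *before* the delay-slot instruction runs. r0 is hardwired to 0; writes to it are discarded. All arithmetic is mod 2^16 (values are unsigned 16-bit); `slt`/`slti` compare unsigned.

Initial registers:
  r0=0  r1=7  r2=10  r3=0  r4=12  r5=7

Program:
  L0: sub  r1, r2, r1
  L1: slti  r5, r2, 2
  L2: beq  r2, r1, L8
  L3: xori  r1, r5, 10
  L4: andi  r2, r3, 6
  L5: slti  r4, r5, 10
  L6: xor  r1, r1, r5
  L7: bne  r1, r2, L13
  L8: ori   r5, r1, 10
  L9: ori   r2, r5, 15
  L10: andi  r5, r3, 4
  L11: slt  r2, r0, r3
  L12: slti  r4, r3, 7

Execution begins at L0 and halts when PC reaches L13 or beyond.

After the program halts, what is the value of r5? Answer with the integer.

PC=0  sub  r1, r2, r1        | r0=0 r1=3 r2=10 r3=0 r4=12 r5=7
PC=1  slti  r5, r2, 2        | r0=0 r1=3 r2=10 r3=0 r4=12 r5=0
PC=2  beq  r2, r1, L8        | r0=0 r1=3 r2=10 r3=0 r4=12 r5=0  [not taken]
PC=3  xori  r1, r5, 10       | r0=0 r1=10 r2=10 r3=0 r4=12 r5=0
PC=4  andi  r2, r3, 6        | r0=0 r1=10 r2=0 r3=0 r4=12 r5=0
PC=5  slti  r4, r5, 10       | r0=0 r1=10 r2=0 r3=0 r4=1 r5=0
PC=6  xor  r1, r1, r5        | r0=0 r1=10 r2=0 r3=0 r4=1 r5=0
PC=7  bne  r1, r2, L13       | r0=0 r1=10 r2=0 r3=0 r4=1 r5=0  [TAKEN]
PC=8  ori   r5, r1, 10       | r0=0 r1=10 r2=0 r3=0 r4=1 r5=10

10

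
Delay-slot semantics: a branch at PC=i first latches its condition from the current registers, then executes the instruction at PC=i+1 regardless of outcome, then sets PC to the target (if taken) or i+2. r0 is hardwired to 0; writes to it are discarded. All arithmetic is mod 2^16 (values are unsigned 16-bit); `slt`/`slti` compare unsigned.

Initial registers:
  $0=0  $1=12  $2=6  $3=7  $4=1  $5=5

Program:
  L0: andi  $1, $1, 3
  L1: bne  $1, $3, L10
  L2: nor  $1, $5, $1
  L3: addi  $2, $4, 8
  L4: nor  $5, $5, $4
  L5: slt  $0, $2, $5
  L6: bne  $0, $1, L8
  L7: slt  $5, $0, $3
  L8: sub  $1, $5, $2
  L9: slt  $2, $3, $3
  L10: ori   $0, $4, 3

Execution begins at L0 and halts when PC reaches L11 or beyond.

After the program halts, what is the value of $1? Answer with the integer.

[0] andi  $1, $1, 3  →  {$0:0, $1:0, $2:6, $3:7, $4:1, $5:5}
[1] bne  $1, $3, L10  →  {$0:0, $1:0, $2:6, $3:7, $4:1, $5:5}  ⟨branch taken⟩
[2] nor  $1, $5, $1  →  {$0:0, $1:65530, $2:6, $3:7, $4:1, $5:5}
[10] ori   $0, $4, 3  →  {$0:0, $1:65530, $2:6, $3:7, $4:1, $5:5}

65530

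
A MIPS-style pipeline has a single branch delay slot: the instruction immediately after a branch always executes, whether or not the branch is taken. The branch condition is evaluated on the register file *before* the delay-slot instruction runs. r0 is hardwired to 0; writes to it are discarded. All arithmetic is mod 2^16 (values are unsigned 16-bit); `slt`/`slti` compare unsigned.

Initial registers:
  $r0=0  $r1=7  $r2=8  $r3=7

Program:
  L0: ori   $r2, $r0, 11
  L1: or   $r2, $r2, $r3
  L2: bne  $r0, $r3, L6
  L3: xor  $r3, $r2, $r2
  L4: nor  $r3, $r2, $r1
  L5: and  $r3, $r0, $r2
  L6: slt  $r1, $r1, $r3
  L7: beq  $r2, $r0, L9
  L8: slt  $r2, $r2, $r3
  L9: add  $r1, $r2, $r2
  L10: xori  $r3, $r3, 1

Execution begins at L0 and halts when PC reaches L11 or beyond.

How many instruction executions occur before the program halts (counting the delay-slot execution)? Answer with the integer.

  step pc=0: ori   $r2, $r0, 11  regs=(0,7,11,7)
  step pc=1: or   $r2, $r2, $r3  regs=(0,7,15,7)
  step pc=2: bne  $r0, $r3, L6  cond=T  regs=(0,7,15,7)
  step pc=3: xor  $r3, $r2, $r2  regs=(0,7,15,0)
  step pc=6: slt  $r1, $r1, $r3  regs=(0,0,15,0)
  step pc=7: beq  $r2, $r0, L9  cond=F  regs=(0,0,15,0)
  step pc=8: slt  $r2, $r2, $r3  regs=(0,0,0,0)
  step pc=9: add  $r1, $r2, $r2  regs=(0,0,0,0)
  step pc=10: xori  $r3, $r3, 1  regs=(0,0,0,1)

9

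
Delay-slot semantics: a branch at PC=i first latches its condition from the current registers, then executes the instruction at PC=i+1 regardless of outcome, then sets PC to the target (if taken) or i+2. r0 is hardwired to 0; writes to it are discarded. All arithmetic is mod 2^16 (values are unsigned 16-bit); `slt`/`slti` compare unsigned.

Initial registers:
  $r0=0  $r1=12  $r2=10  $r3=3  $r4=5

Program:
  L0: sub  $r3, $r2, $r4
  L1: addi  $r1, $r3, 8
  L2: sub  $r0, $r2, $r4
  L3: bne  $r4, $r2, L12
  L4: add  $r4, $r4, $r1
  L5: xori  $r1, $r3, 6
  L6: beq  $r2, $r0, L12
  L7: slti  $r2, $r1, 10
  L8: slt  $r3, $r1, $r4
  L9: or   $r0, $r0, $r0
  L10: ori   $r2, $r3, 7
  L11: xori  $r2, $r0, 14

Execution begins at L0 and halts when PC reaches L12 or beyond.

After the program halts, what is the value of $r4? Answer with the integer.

18

[0] sub  $r3, $r2, $r4  →  {$r0:0, $r1:12, $r2:10, $r3:5, $r4:5}
[1] addi  $r1, $r3, 8  →  {$r0:0, $r1:13, $r2:10, $r3:5, $r4:5}
[2] sub  $r0, $r2, $r4  →  {$r0:0, $r1:13, $r2:10, $r3:5, $r4:5}
[3] bne  $r4, $r2, L12  →  {$r0:0, $r1:13, $r2:10, $r3:5, $r4:5}  ⟨branch taken⟩
[4] add  $r4, $r4, $r1  →  {$r0:0, $r1:13, $r2:10, $r3:5, $r4:18}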